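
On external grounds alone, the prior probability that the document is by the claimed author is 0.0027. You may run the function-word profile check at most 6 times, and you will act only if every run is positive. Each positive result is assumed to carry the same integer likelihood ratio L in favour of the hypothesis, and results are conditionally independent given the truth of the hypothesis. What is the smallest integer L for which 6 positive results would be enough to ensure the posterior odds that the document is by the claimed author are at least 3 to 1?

Prior odds = 0.0027/0.9973 = 27/9973.
Target odds = 3.
Need L⁶ ≥ 3 ÷ (27/9973) = 9973/9.
3⁶ = 729 < 9973/9 ≤ 4096 = 4⁶, so L = 4.

4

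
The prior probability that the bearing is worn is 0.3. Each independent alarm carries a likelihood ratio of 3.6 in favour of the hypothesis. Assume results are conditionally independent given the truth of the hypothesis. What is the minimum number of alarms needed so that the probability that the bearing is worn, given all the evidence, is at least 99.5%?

5

Prior odds: 0.3 ÷ 0.7 = 3/7.
Likelihood ratio per alarm = 3.6.
Target odds: 0.995 ÷ 0.005 = 199.
Require 3.6ⁿ ≥ 199 ÷ (3/7) = 1393/3.
3.6⁴ = 167.9616 falls short of 1393/3 but 3.6⁵ = 604.66176 reaches it, so n = 5.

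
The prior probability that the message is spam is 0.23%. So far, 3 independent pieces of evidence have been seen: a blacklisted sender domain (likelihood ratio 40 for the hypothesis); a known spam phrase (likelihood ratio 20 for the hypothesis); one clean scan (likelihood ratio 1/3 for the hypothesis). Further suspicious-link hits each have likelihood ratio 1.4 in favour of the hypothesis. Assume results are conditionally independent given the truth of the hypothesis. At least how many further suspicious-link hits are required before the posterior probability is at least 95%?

11

Prior odds = 0.0023/0.9977 = 23/9977.
Combined Bayes factor of the evidence already in hand = 40 × 20 × (1/3) = 800/3.
Odds after that evidence = (23/9977) × 800/3 = 18400/29931.
Target odds = 0.95/0.05 = 19.
Need 1.4ⁿ ≥ 19 ÷ (18400/29931) = 568689/18400.
1.4¹⁰ = 282475249/9765625 falls short of 568689/18400 but 1.4¹¹ ≈40.4957 reaches it, so n = 11.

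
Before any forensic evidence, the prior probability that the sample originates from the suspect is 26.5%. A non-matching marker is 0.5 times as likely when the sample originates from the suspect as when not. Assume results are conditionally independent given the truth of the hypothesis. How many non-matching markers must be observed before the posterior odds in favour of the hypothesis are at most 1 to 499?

Prior odds = 0.265/0.735 = 53/147.
Likelihood ratio per non-matching marker = 0.5.
Target odds = 1/499.
Need (53/147) × 0.5ⁿ ≤ 1/499, i.e. 0.5ⁿ ≤ 147/26447.
0.5⁷ = 0.0078125 is still above 147/26447 but 0.5⁸ = 0.00390625 is at or below it, so n = 8.

8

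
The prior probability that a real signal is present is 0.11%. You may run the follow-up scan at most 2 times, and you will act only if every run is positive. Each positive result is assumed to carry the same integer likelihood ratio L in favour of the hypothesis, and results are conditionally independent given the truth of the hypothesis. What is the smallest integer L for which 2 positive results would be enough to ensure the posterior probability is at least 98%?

211

Prior odds = 0.0011/0.9989 = 11/9989.
Target odds = 0.98/0.02 = 49.
Need L² ≥ 49 ÷ (11/9989) = 489461/11.
210² = 44100 < 489461/11 ≤ 44521 = 211², so L = 211.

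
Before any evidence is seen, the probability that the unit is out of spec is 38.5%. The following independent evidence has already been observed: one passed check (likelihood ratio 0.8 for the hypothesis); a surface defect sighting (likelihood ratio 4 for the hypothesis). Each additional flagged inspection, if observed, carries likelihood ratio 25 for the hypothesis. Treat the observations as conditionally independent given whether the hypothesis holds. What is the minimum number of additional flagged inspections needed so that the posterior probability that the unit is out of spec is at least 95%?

1

Prior odds = 0.385/0.615 = 77/123.
Combined Bayes factor of the evidence already in hand = 0.8 × 4 = 3.2.
Odds after that evidence = (77/123) × 3.2 = 1232/615.
Target odds = 0.95/0.05 = 19.
Need 25ⁿ ≥ 19 ÷ (1232/615) = 11685/1232.
25¹ = 25, which meets the required 11685/1232; so n = 1.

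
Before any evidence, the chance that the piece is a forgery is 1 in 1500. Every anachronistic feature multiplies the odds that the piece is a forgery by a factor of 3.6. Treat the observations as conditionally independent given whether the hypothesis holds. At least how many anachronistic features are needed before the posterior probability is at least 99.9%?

12

Prior odds: (1/1500) ÷ (1499/1500) = 1/1499.
Likelihood ratio per anachronistic feature = 3.6.
Target odds: 0.999 ÷ 0.001 = 999.
Require 3.6ⁿ ≥ 999 ÷ (1/1499) = 1497501.
3.6¹¹ ≈1.31622e+06 falls short of 1497501 but 3.6¹² ≈4.73838e+06 reaches it, so n = 12.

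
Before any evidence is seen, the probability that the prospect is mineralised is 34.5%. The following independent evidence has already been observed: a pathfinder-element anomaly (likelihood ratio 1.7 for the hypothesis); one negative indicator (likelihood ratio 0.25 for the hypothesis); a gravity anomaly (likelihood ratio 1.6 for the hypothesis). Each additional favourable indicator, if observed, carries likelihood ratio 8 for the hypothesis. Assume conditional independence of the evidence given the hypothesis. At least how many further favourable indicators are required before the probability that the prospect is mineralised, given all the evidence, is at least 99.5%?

4

Prior odds = 0.345/0.655 = 69/131.
Combined Bayes factor of the evidence already in hand = 1.7 × 0.25 × 1.6 = 0.68.
Odds after that evidence = (69/131) × 0.68 = 1173/3275.
Target odds = 0.995/0.005 = 199.
Need 8ⁿ ≥ 199 ÷ (1173/3275) = 651725/1173.
8³ = 512 falls short of 651725/1173 but 8⁴ = 4096 reaches it, so n = 4.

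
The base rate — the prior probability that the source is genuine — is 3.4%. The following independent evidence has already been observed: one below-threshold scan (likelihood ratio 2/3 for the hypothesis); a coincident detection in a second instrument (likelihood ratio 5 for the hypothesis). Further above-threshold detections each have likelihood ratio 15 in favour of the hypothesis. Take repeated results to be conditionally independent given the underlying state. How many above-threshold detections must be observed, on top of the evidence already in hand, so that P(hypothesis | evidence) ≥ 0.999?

Prior odds = 0.034/0.966 = 17/483.
Combined Bayes factor of the evidence already in hand = (2/3) × 5 = 10/3.
Odds after that evidence = (17/483) × 10/3 = 170/1449.
Target odds = 0.999/0.001 = 999.
Need 15ⁿ ≥ 999 ÷ (170/1449) = 1447551/170.
15³ = 3375 falls short of 1447551/170 but 15⁴ = 50625 reaches it, so n = 4.

4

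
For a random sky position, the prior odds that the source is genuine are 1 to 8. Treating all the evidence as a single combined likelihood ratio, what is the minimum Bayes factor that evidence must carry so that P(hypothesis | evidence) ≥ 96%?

192

Prior odds = 0.125.
Target odds = 0.96/0.04 = 24.
Required Bayes factor = 24 ÷ 0.125 = 192.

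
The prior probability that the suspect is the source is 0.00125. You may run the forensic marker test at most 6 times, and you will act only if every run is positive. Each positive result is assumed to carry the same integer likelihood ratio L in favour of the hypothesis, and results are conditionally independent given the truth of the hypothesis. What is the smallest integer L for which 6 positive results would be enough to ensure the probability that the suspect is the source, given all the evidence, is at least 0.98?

Prior odds = 0.00125/0.99875 = 1/799.
Target odds = 0.98/0.02 = 49.
Need L⁶ ≥ 49 ÷ (1/799) = 39151.
5⁶ = 15625 < 39151 ≤ 46656 = 6⁶, so L = 6.

6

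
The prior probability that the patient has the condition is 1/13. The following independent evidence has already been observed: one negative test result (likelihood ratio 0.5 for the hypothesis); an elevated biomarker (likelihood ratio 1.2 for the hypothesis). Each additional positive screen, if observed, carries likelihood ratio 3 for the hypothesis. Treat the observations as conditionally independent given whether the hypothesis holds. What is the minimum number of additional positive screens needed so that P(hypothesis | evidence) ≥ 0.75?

Prior odds = (1/13)/(12/13) = 1/12.
Combined Bayes factor of the evidence already in hand = 0.5 × 1.2 = 0.6.
Odds after that evidence = (1/12) × 0.6 = 0.05.
Target odds = 0.75/0.25 = 3.
Need 3ⁿ ≥ 3 ÷ 0.05 = 60.
3³ = 27 falls short of 60 but 3⁴ = 81 reaches it, so n = 4.

4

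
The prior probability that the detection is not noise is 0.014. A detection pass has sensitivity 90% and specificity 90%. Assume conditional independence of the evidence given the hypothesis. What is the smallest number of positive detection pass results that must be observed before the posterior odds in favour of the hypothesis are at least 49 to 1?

4

Prior odds = 0.014/0.986 = 7/493.
False-positive rate = 1 − 0.9 = 0.1; likelihood ratio of a positive = 0.9/0.1 = 9.
Target odds = 49.
Require 9ⁿ ≥ 49 ÷ (7/493) = 3451.
9³ = 729 falls short of 3451 but 9⁴ = 6561 reaches it, so n = 4.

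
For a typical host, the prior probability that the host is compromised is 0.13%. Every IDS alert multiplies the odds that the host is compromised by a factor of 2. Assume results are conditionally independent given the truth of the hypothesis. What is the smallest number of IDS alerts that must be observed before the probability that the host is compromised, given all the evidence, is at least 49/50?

16

Prior odds = 0.0013/0.9987 = 13/9987.
Likelihood ratio per IDS alert = 2.
Target odds: 0.98 ÷ 0.02 = 49.
Need (13/9987) × 2ⁿ ≥ 49, i.e. 2ⁿ ≥ 489363/13.
2¹⁵ = 32768 falls short of 489363/13 but 2¹⁶ = 65536 reaches it, so n = 16.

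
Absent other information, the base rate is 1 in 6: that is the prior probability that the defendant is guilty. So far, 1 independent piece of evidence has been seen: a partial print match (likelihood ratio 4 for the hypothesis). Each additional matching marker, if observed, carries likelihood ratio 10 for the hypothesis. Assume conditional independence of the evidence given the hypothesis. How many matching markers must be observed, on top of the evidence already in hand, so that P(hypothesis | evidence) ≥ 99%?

Prior odds = (1/6)/(5/6) = 0.2.
Bayes factor of the evidence already in hand = 4.
Odds after that evidence = 0.2 × 4 = 0.8.
Target odds = 0.99/0.01 = 99.
Need 10ⁿ ≥ 99 ÷ 0.8 = 123.75.
10² = 100 falls short of 123.75 but 10³ = 1000 reaches it, so n = 3.

3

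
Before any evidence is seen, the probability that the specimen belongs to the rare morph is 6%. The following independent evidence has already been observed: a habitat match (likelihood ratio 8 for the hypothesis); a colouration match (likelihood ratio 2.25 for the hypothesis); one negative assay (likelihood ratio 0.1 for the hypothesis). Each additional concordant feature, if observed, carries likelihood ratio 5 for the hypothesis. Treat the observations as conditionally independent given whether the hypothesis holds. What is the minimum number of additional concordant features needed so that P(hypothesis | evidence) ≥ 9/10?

3

Prior odds = 0.06/0.94 = 3/47.
Combined Bayes factor of the evidence already in hand = 8 × 2.25 × 0.1 = 1.8.
Odds after that evidence = (3/47) × 1.8 = 27/235.
Target odds = 0.9/0.1 = 9.
Need 5ⁿ ≥ 9 ÷ (27/235) = 235/3.
5² = 25 falls short of 235/3 but 5³ = 125 reaches it, so n = 3.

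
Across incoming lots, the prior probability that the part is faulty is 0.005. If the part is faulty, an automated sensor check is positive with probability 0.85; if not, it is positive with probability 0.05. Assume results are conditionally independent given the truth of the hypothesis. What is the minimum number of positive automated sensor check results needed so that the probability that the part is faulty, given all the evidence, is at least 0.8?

3

Prior odds = 0.005/0.995 = 1/199.
Likelihood ratio of a positive = 0.85/0.05 = 17.
Target posterior odds = 0.8/0.2 = 4.
Need (1/199) × 17ⁿ ≥ 4, i.e. 17ⁿ ≥ 796.
17² = 289 falls short of 796 but 17³ = 4913 reaches it, so n = 3.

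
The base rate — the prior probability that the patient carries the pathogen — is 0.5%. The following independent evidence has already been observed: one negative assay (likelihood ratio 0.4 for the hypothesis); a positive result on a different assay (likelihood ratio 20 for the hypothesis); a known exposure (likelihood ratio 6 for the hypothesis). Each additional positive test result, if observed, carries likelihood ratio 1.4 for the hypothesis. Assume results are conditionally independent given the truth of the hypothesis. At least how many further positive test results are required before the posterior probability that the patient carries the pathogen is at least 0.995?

20

Prior odds = 0.005/0.995 = 1/199.
Combined Bayes factor of the evidence already in hand = 0.4 × 20 × 6 = 48.
Odds after that evidence = (1/199) × 48 = 48/199.
Target odds = 0.995/0.005 = 199.
Need 1.4ⁿ ≥ 199 ÷ (48/199) = 39601/48.
1.4¹⁹ ≈597.63 falls short of 39601/48 but 1.4²⁰ ≈836.683 reaches it, so n = 20.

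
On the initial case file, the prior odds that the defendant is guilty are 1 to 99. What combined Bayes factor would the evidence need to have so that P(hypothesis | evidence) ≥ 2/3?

Prior odds = 1/99.
Target odds = (2/3)/(1/3) = 2.
Required Bayes factor = 2 ÷ (1/99) = 198.

198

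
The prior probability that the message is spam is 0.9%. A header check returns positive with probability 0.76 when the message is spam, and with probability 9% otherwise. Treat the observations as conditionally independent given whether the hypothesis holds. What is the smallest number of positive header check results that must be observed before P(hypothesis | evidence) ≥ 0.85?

4

Prior odds: 0.009 ÷ 0.991 = 9/991.
Likelihood ratio of a positive result = 0.76/0.09 = 76/9.
Target posterior odds = 0.85/0.15 = 17/3.
Need (9/991) × (76/9)ⁿ ≥ 17/3, i.e. (76/9)ⁿ ≥ 16847/27.
(76/9)³ = 438976/729 falls short of 16847/27 but (76/9)⁴ = 33362176/6561 reaches it, so n = 4.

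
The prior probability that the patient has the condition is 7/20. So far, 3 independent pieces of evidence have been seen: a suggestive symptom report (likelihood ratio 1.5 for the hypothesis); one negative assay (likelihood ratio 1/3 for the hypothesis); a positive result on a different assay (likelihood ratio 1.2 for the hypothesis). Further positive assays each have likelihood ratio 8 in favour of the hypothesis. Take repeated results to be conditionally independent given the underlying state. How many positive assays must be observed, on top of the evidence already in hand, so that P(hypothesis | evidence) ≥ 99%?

3

Prior odds = 0.35/0.65 = 7/13.
Combined Bayes factor of the evidence already in hand = 1.5 × (1/3) × 1.2 = 0.6.
Odds after that evidence = (7/13) × 0.6 = 21/65.
Target odds = 0.99/0.01 = 99.
Need 8ⁿ ≥ 99 ÷ (21/65) = 2145/7.
8² = 64 falls short of 2145/7 but 8³ = 512 reaches it, so n = 3.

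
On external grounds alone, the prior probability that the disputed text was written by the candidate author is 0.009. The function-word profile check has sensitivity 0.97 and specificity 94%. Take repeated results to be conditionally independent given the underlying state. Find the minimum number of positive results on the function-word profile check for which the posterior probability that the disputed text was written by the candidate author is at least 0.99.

4

Prior odds: 0.009 ÷ 0.991 = 9/991.
False-positive rate = 1 − 0.94 = 0.06; likelihood ratio of a positive = 0.97/0.06 = 97/6.
Target posterior odds = 0.99/0.01 = 99.
Need (9/991) × (97/6)ⁿ ≥ 99, i.e. (97/6)ⁿ ≥ 10901.
(97/6)³ = 912673/216 falls short of 10901 but (97/6)⁴ = 88529281/1296 reaches it, so n = 4.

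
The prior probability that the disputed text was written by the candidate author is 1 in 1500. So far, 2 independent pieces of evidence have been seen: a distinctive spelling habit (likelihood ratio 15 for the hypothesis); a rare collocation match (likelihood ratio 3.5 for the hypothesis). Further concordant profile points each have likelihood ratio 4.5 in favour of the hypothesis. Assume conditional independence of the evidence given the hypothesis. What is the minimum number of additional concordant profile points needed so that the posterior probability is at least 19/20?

5

Prior odds = (1/1500)/(1499/1500) = 1/1499.
Combined Bayes factor of the evidence already in hand = 15 × 3.5 = 52.5.
Odds after that evidence = (1/1499) × 52.5 = 105/2998.
Target odds = 0.95/0.05 = 19.
Need 4.5ⁿ ≥ 19 ÷ (105/2998) = 56962/105.
4.5⁴ = 410.0625 falls short of 56962/105 but 4.5⁵ = 1845.28125 reaches it, so n = 5.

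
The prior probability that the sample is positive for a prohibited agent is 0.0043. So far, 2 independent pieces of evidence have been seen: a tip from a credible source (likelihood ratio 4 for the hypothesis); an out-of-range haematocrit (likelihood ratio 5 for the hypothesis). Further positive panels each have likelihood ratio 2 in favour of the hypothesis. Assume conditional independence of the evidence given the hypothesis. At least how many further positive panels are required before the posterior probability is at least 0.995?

Prior odds = 0.0043/0.9957 = 43/9957.
Combined Bayes factor of the evidence already in hand = 4 × 5 = 20.
Odds after that evidence = (43/9957) × 20 = 860/9957.
Target odds = 0.995/0.005 = 199.
Need 2ⁿ ≥ 199 ÷ (860/9957) = 1981443/860.
2¹¹ = 2048 falls short of 1981443/860 but 2¹² = 4096 reaches it, so n = 12.

12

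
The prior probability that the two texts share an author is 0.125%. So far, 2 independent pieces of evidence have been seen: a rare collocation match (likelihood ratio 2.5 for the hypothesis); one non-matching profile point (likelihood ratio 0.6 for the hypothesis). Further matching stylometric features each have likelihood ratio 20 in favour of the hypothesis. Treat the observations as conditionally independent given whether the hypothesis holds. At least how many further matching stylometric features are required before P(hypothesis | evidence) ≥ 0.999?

5

Prior odds = 0.00125/0.99875 = 1/799.
Combined Bayes factor of the evidence already in hand = 2.5 × 0.6 = 1.5.
Odds after that evidence = (1/799) × 1.5 = 3/1598.
Target odds = 0.999/0.001 = 999.
Need 20ⁿ ≥ 999 ÷ (3/1598) = 532134.
20⁴ = 160000 falls short of 532134 but 20⁵ = 3200000 reaches it, so n = 5.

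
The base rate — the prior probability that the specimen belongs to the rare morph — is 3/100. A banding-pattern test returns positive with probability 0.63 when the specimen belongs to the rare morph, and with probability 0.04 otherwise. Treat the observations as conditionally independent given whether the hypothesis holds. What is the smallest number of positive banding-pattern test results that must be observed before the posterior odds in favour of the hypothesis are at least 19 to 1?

3

Prior odds = 0.03/0.97 = 3/97.
Likelihood ratio of a positive result = 0.63/0.04 = 15.75.
Target odds = 19.
Need (3/97) × 15.75ⁿ ≥ 19, i.e. 15.75ⁿ ≥ 1843/3.
15.75² = 248.0625 falls short of 1843/3 but 15.75³ = 3906.984375 reaches it, so n = 3.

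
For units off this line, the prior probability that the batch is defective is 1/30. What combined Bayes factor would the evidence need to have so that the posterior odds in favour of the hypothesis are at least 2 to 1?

58

Prior odds = (1/30)/(29/30) = 1/29.
Target odds = 2.
Required Bayes factor = 2 ÷ (1/29) = 58.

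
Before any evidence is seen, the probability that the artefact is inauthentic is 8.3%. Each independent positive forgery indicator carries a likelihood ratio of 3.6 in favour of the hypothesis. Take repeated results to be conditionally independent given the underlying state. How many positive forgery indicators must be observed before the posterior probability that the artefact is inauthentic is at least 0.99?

Prior odds: 0.083 ÷ 0.917 = 83/917.
Likelihood ratio per positive forgery indicator = 3.6.
Target posterior odds = 0.99/0.01 = 99.
Require 3.6ⁿ ≥ 99 ÷ (83/917) = 90783/83.
3.6⁵ = 604.66176 falls short of 90783/83 but 3.6⁶ = 34012224/15625 reaches it, so n = 6.

6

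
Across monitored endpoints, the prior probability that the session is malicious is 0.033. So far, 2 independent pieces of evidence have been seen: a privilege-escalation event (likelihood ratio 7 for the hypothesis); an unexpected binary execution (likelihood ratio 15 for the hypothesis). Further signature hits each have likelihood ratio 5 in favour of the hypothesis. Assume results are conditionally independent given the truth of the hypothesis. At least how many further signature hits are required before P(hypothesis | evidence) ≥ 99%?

3

Prior odds = 0.033/0.967 = 33/967.
Combined Bayes factor of the evidence already in hand = 7 × 15 = 105.
Odds after that evidence = (33/967) × 105 = 3465/967.
Target odds = 0.99/0.01 = 99.
Need 5ⁿ ≥ 99 ÷ (3465/967) = 967/35.
5² = 25 falls short of 967/35 but 5³ = 125 reaches it, so n = 3.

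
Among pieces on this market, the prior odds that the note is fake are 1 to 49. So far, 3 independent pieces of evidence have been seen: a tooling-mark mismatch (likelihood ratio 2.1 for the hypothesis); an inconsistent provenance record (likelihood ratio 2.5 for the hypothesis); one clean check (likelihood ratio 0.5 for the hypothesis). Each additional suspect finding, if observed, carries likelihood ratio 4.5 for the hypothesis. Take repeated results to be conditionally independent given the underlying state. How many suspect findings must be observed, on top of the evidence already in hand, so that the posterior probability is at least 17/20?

4

Prior odds = 1/49.
Combined Bayes factor of the evidence already in hand = 2.1 × 2.5 × 0.5 = 2.625.
Odds after that evidence = (1/49) × 2.625 = 3/56.
Target odds = 0.85/0.15 = 17/3.
Need 4.5ⁿ ≥ 17/3 ÷ (3/56) = 952/9.
4.5³ = 91.125 falls short of 952/9 but 4.5⁴ = 410.0625 reaches it, so n = 4.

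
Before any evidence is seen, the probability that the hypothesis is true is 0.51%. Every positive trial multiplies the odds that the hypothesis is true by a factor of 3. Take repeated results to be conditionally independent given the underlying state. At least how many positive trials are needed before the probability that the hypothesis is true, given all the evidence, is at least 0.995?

10

Prior odds = 0.0051/0.9949 = 51/9949.
Likelihood ratio per positive trial = 3.
Target odds: 0.995 ÷ 0.005 = 199.
Require 3ⁿ ≥ 199 ÷ (51/9949) = 1979851/51.
3⁹ = 19683 falls short of 1979851/51 but 3¹⁰ = 59049 reaches it, so n = 10.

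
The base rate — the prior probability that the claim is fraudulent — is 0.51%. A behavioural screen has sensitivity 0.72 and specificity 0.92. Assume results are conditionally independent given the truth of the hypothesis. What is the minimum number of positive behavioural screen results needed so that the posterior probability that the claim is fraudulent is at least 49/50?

Prior odds = 0.0051/0.9949 = 51/9949.
False-positive rate = 1 − 0.92 = 0.08; likelihood ratio of a positive = 0.72/0.08 = 9.
Target odds: 0.98 ÷ 0.02 = 49.
Require 9ⁿ ≥ 49 ÷ (51/9949) = 487501/51.
9⁴ = 6561 falls short of 487501/51 but 9⁵ = 59049 reaches it, so n = 5.

5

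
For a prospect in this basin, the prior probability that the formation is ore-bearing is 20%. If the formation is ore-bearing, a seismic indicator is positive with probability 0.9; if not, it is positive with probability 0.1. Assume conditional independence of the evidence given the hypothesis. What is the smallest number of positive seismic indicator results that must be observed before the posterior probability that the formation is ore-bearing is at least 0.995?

Prior odds: 0.2 ÷ 0.8 = 0.25.
Likelihood ratio of a positive = 0.9/0.1 = 9.
Target posterior odds = 0.995/0.005 = 199.
Require 9ⁿ ≥ 199 ÷ 0.25 = 796.
9³ = 729 falls short of 796 but 9⁴ = 6561 reaches it, so n = 4.

4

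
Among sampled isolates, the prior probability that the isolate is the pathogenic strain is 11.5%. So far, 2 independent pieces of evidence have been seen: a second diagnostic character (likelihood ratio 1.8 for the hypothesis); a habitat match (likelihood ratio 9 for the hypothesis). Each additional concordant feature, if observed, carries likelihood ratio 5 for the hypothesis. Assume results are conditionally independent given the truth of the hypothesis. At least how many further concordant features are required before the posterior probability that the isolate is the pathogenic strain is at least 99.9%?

Prior odds = 0.115/0.885 = 23/177.
Combined Bayes factor of the evidence already in hand = 1.8 × 9 = 16.2.
Odds after that evidence = (23/177) × 16.2 = 621/295.
Target odds = 0.999/0.001 = 999.
Need 5ⁿ ≥ 999 ÷ (621/295) = 10915/23.
5³ = 125 falls short of 10915/23 but 5⁴ = 625 reaches it, so n = 4.

4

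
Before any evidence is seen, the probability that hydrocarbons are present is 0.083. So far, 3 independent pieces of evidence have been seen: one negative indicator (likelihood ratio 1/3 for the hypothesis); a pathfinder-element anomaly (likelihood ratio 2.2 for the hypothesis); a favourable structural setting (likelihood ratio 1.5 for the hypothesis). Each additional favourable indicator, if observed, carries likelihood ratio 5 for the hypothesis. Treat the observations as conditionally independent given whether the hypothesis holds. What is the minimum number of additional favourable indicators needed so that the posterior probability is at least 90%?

3

Prior odds = 0.083/0.917 = 83/917.
Combined Bayes factor of the evidence already in hand = (1/3) × 2.2 × 1.5 = 1.1.
Odds after that evidence = (83/917) × 1.1 = 913/9170.
Target odds = 0.9/0.1 = 9.
Need 5ⁿ ≥ 9 ÷ (913/9170) = 82530/913.
5² = 25 falls short of 82530/913 but 5³ = 125 reaches it, so n = 3.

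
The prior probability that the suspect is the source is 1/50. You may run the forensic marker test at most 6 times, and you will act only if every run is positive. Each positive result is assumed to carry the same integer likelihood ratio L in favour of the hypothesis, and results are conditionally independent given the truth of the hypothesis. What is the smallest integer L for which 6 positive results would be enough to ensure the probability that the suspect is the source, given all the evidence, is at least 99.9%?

7

Prior odds = 0.02/0.98 = 1/49.
Target odds = 0.999/0.001 = 999.
Need L⁶ ≥ 999 ÷ (1/49) = 48951.
6⁶ = 46656 < 48951 ≤ 117649 = 7⁶, so L = 7.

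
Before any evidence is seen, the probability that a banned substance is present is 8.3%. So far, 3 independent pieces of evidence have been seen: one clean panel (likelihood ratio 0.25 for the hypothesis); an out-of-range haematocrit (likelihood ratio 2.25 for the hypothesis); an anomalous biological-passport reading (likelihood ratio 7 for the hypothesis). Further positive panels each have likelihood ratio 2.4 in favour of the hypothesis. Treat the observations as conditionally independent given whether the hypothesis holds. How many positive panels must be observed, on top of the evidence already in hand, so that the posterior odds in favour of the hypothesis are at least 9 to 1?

Prior odds = 0.083/0.917 = 83/917.
Combined Bayes factor of the evidence already in hand = 0.25 × 2.25 × 7 = 3.9375.
Odds after that evidence = (83/917) × 3.9375 = 747/2096.
Target odds = 9.
Need 2.4ⁿ ≥ 9 ÷ (747/2096) = 2096/83.
2.4³ = 13.824 falls short of 2096/83 but 2.4⁴ = 33.1776 reaches it, so n = 4.

4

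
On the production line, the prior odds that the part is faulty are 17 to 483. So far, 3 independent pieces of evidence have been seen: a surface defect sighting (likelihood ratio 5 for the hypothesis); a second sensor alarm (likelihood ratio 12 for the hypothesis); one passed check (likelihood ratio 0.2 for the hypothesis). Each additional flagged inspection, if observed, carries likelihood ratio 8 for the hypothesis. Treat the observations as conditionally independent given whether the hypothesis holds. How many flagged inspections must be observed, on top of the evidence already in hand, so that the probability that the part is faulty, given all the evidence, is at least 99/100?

3

Prior odds = 17/483.
Combined Bayes factor of the evidence already in hand = 5 × 12 × 0.2 = 12.
Odds after that evidence = (17/483) × 12 = 68/161.
Target odds = 0.99/0.01 = 99.
Need 8ⁿ ≥ 99 ÷ (68/161) = 15939/68.
8² = 64 falls short of 15939/68 but 8³ = 512 reaches it, so n = 3.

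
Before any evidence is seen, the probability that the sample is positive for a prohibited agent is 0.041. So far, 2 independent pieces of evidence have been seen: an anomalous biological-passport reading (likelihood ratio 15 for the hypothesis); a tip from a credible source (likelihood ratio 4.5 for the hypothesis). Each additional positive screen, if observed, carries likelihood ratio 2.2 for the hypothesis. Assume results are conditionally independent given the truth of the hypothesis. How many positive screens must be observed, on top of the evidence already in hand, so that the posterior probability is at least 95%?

3

Prior odds = 0.041/0.959 = 41/959.
Combined Bayes factor of the evidence already in hand = 15 × 4.5 = 67.5.
Odds after that evidence = (41/959) × 67.5 = 5535/1918.
Target odds = 0.95/0.05 = 19.
Need 2.2ⁿ ≥ 19 ÷ (5535/1918) = 36442/5535.
2.2² = 4.84 falls short of 36442/5535 but 2.2³ = 10.648 reaches it, so n = 3.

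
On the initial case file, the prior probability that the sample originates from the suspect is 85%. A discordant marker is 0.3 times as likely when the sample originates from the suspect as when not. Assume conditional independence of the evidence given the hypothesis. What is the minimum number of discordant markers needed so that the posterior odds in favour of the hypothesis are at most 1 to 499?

7

Prior odds = 0.85/0.15 = 17/3.
Likelihood ratio per discordant marker = 0.3.
Target odds = 1/499.
Need (17/3) × 0.3ⁿ ≤ 1/499, i.e. 0.3ⁿ ≤ 3/8483.
0.3⁶ = 729/1000000 is still above 3/8483 but 0.3⁷ = 2187/10000000 is at or below it, so n = 7.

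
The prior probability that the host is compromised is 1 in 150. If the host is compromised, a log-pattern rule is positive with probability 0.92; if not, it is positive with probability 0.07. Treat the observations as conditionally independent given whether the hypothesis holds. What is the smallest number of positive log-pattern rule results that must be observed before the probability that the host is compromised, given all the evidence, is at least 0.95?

Prior odds = (1/150)/(149/150) = 1/149.
Likelihood ratio of a positive = 0.92/0.07 = 92/7.
Target odds: 0.95 ÷ 0.05 = 19.
Need (1/149) × (92/7)ⁿ ≥ 19, i.e. (92/7)ⁿ ≥ 2831.
(92/7)³ = 778688/343 falls short of 2831 but (92/7)⁴ = 71639296/2401 reaches it, so n = 4.

4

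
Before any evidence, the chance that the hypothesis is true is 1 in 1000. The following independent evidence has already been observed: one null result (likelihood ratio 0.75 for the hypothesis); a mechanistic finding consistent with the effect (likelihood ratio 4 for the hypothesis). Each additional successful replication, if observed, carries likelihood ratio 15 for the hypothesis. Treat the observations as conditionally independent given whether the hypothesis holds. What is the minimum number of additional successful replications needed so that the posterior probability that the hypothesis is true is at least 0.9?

3

Prior odds = 0.001/0.999 = 1/999.
Combined Bayes factor of the evidence already in hand = 0.75 × 4 = 3.
Odds after that evidence = (1/999) × 3 = 1/333.
Target odds = 0.9/0.1 = 9.
Need 15ⁿ ≥ 9 ÷ (1/333) = 2997.
15² = 225 falls short of 2997 but 15³ = 3375 reaches it, so n = 3.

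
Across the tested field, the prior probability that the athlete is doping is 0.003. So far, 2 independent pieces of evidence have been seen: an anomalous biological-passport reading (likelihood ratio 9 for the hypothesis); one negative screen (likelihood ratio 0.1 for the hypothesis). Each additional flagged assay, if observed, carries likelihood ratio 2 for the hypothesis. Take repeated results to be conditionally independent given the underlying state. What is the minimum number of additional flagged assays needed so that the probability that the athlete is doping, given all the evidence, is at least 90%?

Prior odds = 0.003/0.997 = 3/997.
Combined Bayes factor of the evidence already in hand = 9 × 0.1 = 0.9.
Odds after that evidence = (3/997) × 0.9 = 27/9970.
Target odds = 0.9/0.1 = 9.
Need 2ⁿ ≥ 9 ÷ (27/9970) = 9970/3.
2¹¹ = 2048 falls short of 9970/3 but 2¹² = 4096 reaches it, so n = 12.

12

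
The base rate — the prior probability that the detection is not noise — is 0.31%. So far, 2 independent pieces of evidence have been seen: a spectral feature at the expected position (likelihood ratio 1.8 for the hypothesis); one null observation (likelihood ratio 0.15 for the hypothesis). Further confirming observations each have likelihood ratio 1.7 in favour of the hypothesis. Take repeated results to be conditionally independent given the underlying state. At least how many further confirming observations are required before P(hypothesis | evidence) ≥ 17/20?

17

Prior odds = 0.0031/0.9969 = 31/9969.
Combined Bayes factor of the evidence already in hand = 1.8 × 0.15 = 0.27.
Odds after that evidence = (31/9969) × 0.27 = 279/332300.
Target odds = 0.85/0.15 = 17/3.
Need 1.7ⁿ ≥ 17/3 ÷ (279/332300) = 5649100/837.
1.7¹⁶ ≈4866.12 falls short of 5649100/837 but 1.7¹⁷ ≈8272.4 reaches it, so n = 17.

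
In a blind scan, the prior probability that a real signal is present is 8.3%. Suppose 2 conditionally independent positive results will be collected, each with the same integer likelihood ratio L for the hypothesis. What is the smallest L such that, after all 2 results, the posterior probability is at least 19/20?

15

Prior odds = 0.083/0.917 = 83/917.
Target odds = 0.95/0.05 = 19.
Need L² ≥ 19 ÷ (83/917) = 17423/83.
14² = 196 < 17423/83 ≤ 225 = 15², so L = 15.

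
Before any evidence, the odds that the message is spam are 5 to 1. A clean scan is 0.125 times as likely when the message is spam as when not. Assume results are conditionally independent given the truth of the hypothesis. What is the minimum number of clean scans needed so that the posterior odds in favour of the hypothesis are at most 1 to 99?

3

Prior odds = 5.
Likelihood ratio per clean scan = 0.125.
Target odds = 1/99.
Need 5 × 0.125ⁿ ≤ 1/99, i.e. 0.125ⁿ ≤ 1/495.
0.125² = 0.015625 is still above 1/495 but 0.125³ = 0.001953125 is at or below it, so n = 3.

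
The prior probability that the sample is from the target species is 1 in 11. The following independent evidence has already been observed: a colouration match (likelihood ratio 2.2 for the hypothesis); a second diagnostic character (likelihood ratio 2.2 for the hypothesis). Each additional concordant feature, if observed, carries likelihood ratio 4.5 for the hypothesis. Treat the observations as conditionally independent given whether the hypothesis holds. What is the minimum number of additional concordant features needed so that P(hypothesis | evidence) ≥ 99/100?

Prior odds = (1/11)/(10/11) = 0.1.
Combined Bayes factor of the evidence already in hand = 2.2 × 2.2 = 4.84.
Odds after that evidence = 0.1 × 4.84 = 0.484.
Target odds = 0.99/0.01 = 99.
Need 4.5ⁿ ≥ 99 ÷ 0.484 = 2250/11.
4.5³ = 91.125 falls short of 2250/11 but 4.5⁴ = 410.0625 reaches it, so n = 4.

4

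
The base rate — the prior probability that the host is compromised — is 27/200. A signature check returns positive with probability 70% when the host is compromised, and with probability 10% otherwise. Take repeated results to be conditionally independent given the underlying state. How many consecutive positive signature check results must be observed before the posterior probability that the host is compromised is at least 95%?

3

Prior odds = 0.135/0.865 = 27/173.
Likelihood ratio of a positive result = 0.7/0.1 = 7.
Target posterior odds = 0.95/0.05 = 19.
Require 7ⁿ ≥ 19 ÷ (27/173) = 3287/27.
7² = 49 falls short of 3287/27 but 7³ = 343 reaches it, so n = 3.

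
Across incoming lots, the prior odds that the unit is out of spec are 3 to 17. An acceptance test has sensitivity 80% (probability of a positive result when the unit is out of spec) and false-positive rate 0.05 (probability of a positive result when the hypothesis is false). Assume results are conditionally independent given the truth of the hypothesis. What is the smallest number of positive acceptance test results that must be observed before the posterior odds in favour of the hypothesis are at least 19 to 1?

2

Prior odds = 3/17.
Likelihood ratio of a positive result = 0.8/0.05 = 16.
Target odds = 19.
Require 16ⁿ ≥ 19 ÷ (3/17) = 323/3.
16¹ = 16 falls short of 323/3 but 16² = 256 reaches it, so n = 2.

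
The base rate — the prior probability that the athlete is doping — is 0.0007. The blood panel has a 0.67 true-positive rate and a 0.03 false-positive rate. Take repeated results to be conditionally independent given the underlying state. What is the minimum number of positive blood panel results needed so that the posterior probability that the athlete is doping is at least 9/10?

Prior odds: 0.0007 ÷ 0.9993 = 7/9993.
Likelihood ratio of a positive result = 0.67/0.03 = 67/3.
Target posterior odds = 0.9/0.1 = 9.
Require (67/3)ⁿ ≥ 9 ÷ (7/9993) = 89937/7.
(67/3)³ = 300763/27 falls short of 89937/7 but (67/3)⁴ = 20151121/81 reaches it, so n = 4.

4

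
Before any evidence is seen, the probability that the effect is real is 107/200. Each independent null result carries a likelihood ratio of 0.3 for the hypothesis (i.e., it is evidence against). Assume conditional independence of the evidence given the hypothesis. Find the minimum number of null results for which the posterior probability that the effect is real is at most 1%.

Prior odds: 0.535 ÷ 0.465 = 107/93.
Likelihood ratio per null result = 0.3.
Target odds: 0.01 ÷ 0.99 = 1/99.
Require 0.3ⁿ ≤ 1/99 ÷ (107/93) = 31/3531.
0.3³ = 0.027 is still above 31/3531 but 0.3⁴ = 0.0081 is at or below it, so n = 4.

4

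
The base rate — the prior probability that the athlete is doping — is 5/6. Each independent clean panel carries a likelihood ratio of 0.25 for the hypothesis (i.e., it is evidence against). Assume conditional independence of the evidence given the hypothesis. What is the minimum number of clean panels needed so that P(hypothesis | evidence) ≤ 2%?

Prior odds: (5/6) ÷ (1/6) = 5.
Likelihood ratio per clean panel = 0.25.
Target odds: 0.02 ÷ 0.98 = 1/49.
Require 0.25ⁿ ≤ 1/49 ÷ 5 = 1/245.
0.25³ = 0.015625 is still above 1/245 but 0.25⁴ = 0.00390625 is at or below it, so n = 4.

4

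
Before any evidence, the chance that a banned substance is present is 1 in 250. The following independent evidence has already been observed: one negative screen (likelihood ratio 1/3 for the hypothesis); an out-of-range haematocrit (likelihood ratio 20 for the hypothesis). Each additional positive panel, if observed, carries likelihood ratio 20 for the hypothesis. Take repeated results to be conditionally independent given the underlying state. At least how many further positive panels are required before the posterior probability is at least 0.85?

2

Prior odds = 0.004/0.996 = 1/249.
Combined Bayes factor of the evidence already in hand = (1/3) × 20 = 20/3.
Odds after that evidence = (1/249) × 20/3 = 20/747.
Target odds = 0.85/0.15 = 17/3.
Need 20ⁿ ≥ 17/3 ÷ (20/747) = 211.65.
20¹ = 20 falls short of 211.65 but 20² = 400 reaches it, so n = 2.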